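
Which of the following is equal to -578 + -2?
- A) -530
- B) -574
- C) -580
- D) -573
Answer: C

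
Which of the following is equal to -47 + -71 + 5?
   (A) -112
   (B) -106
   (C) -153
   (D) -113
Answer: D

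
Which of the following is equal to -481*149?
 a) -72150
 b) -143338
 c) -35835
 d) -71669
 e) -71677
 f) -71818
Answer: d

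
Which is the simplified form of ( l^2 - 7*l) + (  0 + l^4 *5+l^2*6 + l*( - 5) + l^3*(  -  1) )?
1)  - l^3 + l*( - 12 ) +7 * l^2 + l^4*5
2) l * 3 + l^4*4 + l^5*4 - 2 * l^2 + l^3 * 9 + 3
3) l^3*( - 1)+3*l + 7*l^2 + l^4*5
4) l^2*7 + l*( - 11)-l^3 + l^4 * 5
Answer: 1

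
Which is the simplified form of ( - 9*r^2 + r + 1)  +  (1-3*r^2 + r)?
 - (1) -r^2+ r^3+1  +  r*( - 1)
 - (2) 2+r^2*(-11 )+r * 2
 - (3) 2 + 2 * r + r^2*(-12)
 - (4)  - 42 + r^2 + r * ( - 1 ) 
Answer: 3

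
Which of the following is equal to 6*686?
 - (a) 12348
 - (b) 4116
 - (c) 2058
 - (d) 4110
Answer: b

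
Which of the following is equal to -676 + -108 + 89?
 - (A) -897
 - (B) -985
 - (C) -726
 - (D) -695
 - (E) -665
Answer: D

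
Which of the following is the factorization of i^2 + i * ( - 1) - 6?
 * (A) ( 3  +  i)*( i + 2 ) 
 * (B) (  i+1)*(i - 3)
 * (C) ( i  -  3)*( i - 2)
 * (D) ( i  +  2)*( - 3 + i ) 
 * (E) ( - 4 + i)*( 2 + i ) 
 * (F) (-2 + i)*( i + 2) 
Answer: D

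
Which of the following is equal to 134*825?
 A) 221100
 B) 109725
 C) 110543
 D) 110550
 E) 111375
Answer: D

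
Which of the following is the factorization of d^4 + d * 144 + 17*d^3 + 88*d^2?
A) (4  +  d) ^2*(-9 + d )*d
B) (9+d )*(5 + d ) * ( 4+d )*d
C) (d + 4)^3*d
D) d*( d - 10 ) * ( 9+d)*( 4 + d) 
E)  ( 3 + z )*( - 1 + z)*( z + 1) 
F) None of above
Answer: F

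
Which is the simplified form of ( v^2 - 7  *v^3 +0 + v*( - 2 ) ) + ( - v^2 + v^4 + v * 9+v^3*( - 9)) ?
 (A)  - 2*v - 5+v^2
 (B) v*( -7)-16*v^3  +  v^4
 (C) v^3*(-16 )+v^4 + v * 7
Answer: C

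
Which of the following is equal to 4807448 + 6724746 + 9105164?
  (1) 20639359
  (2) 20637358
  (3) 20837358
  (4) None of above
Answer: 2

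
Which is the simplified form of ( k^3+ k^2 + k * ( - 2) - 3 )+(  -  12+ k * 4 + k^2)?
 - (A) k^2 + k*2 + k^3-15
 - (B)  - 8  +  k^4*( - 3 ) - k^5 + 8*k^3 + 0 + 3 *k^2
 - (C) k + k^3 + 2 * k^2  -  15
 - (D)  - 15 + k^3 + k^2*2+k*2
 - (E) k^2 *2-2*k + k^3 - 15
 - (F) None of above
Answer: D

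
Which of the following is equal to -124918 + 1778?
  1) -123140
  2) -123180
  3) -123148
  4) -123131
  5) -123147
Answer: 1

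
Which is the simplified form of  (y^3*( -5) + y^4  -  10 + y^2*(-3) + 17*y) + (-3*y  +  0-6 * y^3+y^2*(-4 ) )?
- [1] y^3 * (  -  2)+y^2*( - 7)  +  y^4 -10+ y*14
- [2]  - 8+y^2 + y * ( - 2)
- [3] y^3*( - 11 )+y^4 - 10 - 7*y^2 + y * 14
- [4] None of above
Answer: 3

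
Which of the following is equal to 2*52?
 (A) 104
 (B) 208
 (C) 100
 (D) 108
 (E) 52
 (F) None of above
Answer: A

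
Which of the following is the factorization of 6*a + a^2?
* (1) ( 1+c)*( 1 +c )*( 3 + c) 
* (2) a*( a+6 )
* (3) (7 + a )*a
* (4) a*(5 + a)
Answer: 2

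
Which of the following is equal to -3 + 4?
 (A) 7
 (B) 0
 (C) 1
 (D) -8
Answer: C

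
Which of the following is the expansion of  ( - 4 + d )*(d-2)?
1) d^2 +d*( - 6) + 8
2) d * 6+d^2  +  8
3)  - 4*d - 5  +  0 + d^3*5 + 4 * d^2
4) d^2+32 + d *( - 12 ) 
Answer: 1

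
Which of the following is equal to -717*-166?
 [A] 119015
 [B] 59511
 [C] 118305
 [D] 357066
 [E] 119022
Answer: E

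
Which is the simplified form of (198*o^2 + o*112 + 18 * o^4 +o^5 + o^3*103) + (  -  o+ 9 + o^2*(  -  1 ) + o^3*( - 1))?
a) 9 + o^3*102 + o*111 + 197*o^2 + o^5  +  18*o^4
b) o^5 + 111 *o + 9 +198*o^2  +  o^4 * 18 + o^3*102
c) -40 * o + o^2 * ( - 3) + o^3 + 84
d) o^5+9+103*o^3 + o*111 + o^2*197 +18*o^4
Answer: a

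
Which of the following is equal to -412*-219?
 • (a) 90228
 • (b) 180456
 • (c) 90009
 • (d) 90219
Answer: a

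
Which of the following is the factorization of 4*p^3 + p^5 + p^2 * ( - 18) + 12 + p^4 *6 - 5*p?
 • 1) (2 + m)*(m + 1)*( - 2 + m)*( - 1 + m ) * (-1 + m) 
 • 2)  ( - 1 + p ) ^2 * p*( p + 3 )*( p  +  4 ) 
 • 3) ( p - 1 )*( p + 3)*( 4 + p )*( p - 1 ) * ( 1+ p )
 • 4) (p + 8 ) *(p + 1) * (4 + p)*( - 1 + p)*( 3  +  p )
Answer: 3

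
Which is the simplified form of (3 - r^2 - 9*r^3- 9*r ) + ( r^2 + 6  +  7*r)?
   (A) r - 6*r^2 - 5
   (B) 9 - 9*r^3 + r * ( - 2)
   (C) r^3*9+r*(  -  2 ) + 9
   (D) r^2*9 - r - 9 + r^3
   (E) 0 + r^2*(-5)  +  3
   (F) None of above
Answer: B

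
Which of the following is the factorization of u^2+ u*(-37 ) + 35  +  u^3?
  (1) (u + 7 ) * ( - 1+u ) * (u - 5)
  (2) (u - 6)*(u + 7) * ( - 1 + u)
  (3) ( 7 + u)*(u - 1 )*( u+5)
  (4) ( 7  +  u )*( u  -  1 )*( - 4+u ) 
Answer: 1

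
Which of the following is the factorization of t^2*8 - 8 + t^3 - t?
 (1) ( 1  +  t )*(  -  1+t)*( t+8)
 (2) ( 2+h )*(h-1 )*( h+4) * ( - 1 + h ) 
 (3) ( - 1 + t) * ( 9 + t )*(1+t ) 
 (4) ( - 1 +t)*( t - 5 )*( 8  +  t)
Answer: 1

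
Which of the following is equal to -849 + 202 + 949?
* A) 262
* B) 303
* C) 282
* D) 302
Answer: D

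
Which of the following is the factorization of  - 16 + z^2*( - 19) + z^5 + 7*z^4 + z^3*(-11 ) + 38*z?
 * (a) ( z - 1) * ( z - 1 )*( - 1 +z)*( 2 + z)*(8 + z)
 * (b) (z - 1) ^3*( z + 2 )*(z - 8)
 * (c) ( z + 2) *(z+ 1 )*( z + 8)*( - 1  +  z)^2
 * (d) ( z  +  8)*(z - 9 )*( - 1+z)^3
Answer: a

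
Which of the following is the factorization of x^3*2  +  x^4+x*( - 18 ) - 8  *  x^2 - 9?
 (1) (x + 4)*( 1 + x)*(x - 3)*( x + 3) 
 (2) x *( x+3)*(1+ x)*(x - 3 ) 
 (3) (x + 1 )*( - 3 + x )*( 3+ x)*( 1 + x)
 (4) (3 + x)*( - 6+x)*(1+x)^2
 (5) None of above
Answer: 3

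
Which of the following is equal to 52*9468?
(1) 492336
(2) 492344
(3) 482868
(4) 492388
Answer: 1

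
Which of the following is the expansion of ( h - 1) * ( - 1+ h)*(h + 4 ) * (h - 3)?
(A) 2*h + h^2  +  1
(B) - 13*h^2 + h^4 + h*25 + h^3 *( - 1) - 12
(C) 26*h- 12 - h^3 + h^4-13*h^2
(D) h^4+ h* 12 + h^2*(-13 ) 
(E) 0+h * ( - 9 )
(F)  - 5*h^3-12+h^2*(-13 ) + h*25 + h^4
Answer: B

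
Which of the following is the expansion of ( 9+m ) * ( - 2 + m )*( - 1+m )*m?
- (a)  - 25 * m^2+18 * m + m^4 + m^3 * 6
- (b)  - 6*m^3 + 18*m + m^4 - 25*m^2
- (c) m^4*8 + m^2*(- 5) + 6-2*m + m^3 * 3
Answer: a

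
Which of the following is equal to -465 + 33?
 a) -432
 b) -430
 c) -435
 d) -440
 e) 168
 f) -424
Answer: a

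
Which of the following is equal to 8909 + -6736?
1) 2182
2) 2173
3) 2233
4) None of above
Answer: 2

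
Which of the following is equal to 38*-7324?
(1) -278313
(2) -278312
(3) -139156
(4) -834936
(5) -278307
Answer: 2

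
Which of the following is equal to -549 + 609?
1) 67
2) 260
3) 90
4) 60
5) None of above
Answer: 4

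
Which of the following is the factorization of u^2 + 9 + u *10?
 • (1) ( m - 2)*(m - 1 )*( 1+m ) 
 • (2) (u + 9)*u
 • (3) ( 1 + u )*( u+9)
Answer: 3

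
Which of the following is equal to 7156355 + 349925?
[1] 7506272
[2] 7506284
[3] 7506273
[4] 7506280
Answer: 4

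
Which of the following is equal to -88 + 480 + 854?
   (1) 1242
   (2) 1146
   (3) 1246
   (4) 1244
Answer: 3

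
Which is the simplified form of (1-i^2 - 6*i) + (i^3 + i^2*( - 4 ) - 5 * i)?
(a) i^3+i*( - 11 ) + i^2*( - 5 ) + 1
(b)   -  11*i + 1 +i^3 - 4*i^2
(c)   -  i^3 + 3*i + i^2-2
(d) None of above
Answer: a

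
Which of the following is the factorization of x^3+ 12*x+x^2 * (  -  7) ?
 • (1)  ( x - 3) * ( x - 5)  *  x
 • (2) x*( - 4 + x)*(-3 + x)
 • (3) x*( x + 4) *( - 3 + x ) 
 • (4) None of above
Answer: 2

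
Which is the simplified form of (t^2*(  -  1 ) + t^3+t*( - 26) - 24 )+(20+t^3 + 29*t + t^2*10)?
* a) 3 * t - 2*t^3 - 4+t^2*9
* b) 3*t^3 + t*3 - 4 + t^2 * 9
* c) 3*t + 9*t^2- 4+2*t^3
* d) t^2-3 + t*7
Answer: c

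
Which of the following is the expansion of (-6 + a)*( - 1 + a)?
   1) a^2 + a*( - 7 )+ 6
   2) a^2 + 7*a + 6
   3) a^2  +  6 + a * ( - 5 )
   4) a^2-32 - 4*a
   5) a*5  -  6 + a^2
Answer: 1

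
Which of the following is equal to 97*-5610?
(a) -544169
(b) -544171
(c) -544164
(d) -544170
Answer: d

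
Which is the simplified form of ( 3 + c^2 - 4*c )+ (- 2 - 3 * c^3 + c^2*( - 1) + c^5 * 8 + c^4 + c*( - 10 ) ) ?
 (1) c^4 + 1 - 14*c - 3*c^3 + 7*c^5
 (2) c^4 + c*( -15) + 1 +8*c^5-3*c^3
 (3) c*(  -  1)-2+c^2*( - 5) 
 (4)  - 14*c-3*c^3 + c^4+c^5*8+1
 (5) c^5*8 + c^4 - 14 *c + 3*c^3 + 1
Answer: 4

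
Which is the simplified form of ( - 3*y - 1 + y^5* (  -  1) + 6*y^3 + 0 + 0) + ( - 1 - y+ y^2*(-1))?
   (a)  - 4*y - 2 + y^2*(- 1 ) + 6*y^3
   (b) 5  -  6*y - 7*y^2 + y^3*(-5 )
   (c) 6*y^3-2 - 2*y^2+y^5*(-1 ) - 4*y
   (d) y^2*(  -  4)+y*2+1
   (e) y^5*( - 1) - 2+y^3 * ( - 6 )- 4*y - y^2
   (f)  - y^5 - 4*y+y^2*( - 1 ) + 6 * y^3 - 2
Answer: f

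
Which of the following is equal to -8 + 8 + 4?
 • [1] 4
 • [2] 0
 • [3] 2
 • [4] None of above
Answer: 1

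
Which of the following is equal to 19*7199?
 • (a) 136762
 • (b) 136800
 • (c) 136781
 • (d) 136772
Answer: c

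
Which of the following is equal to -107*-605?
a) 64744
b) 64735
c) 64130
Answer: b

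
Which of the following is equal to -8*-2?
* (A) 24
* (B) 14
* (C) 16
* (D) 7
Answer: C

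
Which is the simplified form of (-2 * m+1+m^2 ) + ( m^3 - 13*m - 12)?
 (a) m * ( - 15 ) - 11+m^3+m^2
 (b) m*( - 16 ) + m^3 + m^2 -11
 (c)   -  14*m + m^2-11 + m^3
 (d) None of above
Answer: a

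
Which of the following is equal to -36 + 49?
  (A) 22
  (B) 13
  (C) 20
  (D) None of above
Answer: B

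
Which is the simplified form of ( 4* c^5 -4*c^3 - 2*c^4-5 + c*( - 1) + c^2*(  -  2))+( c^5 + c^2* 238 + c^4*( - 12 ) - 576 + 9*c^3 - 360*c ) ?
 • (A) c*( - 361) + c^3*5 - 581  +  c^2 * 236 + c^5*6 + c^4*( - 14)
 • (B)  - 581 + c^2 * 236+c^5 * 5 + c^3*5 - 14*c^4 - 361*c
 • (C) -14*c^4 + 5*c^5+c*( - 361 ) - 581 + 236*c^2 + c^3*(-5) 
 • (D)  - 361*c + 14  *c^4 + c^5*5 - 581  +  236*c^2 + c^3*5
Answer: B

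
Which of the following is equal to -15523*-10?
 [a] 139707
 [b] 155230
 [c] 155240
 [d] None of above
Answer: b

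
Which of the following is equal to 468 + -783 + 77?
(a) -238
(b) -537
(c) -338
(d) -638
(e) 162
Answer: a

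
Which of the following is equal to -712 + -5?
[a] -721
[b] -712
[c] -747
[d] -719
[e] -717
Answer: e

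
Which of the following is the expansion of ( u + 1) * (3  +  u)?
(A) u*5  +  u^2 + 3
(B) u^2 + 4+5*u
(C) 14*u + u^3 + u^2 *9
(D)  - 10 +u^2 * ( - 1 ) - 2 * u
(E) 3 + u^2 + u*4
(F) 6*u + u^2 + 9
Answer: E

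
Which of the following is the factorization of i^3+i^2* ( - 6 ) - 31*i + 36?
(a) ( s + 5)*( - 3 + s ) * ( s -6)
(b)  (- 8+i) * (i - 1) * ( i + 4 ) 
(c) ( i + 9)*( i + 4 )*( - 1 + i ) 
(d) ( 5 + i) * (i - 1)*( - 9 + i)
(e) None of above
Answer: e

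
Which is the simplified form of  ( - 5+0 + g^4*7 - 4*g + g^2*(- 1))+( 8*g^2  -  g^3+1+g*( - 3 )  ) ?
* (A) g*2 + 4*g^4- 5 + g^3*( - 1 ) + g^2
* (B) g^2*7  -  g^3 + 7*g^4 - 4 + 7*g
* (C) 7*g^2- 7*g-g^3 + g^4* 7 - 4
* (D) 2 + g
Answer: C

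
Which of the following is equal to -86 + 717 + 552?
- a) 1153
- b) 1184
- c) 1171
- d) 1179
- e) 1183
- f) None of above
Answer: e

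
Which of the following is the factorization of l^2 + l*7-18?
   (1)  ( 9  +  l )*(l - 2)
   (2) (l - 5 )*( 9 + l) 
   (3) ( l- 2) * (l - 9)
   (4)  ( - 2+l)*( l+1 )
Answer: 1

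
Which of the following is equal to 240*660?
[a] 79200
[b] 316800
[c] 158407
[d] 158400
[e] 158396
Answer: d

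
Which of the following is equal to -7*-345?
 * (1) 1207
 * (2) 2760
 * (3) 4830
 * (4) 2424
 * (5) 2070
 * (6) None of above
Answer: 6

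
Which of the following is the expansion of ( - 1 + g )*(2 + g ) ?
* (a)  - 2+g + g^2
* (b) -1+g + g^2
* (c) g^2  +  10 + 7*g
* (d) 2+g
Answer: a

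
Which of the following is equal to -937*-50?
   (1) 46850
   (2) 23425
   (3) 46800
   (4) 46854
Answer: 1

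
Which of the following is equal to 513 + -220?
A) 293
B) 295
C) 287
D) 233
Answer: A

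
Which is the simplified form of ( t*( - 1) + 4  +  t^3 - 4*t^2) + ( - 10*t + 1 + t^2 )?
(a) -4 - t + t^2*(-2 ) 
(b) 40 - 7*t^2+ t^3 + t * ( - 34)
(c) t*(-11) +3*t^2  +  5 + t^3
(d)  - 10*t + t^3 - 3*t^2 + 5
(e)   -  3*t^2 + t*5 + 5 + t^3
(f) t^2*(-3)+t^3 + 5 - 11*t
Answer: f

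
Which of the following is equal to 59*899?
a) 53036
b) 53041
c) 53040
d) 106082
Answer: b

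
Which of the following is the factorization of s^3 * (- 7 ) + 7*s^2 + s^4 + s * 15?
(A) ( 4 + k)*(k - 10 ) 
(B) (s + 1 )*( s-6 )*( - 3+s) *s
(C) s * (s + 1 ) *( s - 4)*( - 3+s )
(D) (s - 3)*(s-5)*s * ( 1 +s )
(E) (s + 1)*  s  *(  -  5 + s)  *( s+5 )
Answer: D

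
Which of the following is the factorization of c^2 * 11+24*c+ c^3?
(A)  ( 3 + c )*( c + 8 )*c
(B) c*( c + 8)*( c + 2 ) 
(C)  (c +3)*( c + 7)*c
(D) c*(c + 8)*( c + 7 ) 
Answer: A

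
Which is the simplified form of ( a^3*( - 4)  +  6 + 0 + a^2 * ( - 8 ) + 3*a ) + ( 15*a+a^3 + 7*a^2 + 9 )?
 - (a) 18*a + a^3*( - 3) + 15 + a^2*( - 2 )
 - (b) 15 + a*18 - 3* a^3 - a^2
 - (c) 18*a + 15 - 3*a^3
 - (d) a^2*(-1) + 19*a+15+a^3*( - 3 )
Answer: b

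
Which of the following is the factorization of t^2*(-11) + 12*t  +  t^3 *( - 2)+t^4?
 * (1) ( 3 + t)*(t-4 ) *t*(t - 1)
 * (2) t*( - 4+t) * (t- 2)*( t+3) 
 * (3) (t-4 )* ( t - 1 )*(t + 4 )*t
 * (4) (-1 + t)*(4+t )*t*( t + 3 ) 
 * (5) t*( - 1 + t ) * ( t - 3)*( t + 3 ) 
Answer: 1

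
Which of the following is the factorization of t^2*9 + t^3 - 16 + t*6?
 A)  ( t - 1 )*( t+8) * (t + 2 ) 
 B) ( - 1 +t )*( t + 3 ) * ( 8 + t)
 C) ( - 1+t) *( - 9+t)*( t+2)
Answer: A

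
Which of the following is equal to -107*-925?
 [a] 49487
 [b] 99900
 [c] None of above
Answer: c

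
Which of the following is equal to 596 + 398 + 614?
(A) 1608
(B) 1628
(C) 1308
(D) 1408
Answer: A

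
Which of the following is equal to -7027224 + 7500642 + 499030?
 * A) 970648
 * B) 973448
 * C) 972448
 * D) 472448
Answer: C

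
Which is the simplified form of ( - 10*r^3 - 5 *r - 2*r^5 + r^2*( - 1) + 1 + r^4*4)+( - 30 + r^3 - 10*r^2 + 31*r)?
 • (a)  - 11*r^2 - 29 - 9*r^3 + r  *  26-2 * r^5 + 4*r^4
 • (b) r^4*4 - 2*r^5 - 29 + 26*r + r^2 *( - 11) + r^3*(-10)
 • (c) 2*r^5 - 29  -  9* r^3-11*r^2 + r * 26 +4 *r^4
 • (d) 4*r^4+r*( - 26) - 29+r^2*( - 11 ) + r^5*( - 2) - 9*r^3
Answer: a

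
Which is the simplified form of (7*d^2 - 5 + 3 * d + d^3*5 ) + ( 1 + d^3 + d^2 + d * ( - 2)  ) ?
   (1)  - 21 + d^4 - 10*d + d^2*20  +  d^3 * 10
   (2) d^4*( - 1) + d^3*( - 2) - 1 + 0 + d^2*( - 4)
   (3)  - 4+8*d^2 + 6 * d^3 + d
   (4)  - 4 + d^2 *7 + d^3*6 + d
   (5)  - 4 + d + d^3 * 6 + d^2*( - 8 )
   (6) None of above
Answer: 3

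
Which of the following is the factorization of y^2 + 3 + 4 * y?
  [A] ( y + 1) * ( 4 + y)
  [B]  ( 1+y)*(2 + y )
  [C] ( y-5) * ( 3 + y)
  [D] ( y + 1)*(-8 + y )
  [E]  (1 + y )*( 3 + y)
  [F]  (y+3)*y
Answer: E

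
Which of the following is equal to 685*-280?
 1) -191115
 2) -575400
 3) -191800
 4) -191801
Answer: 3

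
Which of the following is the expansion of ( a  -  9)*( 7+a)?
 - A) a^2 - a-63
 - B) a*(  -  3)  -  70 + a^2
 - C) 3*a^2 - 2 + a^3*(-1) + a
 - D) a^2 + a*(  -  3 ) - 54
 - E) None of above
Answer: E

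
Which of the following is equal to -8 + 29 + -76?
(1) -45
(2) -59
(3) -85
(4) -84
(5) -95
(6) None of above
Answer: 6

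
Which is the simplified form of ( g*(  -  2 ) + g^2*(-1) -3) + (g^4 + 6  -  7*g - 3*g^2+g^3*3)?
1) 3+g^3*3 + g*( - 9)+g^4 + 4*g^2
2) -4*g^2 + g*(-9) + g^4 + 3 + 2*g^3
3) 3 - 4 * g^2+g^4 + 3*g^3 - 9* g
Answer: 3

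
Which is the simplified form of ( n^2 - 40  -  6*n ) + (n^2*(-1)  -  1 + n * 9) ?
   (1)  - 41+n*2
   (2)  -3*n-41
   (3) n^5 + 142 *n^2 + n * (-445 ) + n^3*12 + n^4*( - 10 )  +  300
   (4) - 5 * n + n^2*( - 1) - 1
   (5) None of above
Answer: 5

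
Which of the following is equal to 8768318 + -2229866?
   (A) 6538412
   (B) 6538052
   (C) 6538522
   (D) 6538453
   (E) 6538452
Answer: E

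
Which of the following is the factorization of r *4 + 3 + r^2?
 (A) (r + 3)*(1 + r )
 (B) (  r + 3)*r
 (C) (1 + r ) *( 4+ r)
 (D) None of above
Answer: A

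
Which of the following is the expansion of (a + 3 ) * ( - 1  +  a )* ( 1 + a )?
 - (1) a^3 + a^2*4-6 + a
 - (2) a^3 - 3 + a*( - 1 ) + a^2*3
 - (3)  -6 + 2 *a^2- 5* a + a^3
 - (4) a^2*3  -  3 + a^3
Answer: 2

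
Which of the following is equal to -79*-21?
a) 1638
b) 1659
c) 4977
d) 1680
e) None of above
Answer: b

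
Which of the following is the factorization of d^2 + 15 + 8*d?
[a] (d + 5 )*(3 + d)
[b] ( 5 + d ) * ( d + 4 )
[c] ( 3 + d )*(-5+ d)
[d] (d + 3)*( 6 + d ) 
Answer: a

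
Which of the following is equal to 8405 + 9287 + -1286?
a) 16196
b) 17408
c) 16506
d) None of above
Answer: d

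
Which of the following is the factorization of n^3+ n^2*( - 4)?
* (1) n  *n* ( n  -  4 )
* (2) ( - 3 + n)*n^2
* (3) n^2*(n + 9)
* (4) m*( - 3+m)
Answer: 1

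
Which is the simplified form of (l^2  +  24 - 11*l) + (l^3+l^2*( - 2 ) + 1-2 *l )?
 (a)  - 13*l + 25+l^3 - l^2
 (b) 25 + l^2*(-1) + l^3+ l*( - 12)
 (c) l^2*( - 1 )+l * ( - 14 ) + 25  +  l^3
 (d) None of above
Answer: a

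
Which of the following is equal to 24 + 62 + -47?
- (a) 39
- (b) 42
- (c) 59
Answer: a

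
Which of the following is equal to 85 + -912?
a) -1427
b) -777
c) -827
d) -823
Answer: c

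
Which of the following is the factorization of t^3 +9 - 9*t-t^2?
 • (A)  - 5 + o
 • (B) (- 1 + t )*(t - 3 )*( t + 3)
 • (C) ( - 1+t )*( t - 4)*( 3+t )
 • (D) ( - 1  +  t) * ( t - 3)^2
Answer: B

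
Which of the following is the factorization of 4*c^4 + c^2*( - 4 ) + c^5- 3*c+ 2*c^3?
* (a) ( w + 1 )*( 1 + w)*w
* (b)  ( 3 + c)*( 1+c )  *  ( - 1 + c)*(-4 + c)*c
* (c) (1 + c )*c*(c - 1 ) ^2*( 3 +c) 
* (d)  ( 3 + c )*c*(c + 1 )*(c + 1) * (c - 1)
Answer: d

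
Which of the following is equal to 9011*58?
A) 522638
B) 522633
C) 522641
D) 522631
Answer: A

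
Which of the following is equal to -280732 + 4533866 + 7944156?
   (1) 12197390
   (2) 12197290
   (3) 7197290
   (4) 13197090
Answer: 2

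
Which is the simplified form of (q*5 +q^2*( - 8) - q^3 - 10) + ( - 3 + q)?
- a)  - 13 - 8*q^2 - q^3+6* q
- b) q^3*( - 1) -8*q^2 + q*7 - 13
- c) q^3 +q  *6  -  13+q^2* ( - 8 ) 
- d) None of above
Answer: a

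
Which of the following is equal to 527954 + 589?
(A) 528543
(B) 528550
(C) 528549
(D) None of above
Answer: A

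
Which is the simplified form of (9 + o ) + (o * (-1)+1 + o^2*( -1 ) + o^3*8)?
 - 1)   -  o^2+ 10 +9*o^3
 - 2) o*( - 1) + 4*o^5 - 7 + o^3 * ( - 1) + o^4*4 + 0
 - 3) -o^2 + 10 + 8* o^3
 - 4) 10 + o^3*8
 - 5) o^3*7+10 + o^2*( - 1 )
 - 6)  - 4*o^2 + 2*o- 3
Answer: 3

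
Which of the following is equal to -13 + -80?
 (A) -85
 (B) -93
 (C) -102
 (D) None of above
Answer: B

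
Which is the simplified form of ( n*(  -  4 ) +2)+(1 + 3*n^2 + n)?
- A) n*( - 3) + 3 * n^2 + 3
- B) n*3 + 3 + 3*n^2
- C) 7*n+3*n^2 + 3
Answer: A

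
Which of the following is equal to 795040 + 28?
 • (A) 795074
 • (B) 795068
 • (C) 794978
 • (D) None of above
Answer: B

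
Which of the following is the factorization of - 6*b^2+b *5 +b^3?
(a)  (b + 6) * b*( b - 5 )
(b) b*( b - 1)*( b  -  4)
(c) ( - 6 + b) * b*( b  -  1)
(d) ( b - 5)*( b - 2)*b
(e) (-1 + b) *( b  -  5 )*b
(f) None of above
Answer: e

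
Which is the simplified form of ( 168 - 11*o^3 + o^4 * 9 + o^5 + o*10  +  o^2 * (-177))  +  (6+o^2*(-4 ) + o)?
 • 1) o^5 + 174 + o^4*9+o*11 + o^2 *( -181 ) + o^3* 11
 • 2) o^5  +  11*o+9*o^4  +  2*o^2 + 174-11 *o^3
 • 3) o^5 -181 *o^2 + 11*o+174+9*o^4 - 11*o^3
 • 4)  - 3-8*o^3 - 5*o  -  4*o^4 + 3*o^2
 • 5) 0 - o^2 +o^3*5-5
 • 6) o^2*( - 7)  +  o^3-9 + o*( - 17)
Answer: 3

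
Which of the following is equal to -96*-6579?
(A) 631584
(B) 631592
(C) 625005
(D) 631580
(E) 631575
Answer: A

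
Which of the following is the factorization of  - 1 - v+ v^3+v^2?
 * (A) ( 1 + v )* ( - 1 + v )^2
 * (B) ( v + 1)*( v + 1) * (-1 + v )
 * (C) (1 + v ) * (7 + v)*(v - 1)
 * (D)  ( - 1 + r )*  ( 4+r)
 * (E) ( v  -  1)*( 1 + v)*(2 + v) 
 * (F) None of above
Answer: B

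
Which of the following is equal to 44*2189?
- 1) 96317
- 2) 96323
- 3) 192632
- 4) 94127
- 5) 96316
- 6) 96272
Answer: 5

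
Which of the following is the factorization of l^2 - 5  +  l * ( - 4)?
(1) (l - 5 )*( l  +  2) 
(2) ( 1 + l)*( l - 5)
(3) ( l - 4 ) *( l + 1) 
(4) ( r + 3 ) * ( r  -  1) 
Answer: 2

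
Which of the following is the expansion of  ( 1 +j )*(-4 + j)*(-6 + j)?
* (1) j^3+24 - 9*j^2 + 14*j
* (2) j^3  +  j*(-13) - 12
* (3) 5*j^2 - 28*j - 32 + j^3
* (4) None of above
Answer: 1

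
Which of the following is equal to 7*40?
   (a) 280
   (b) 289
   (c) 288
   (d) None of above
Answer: a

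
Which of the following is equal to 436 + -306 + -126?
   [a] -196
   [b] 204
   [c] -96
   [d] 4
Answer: d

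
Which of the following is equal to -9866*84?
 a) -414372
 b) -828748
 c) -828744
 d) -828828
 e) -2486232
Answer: c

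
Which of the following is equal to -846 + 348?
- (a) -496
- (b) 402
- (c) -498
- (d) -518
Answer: c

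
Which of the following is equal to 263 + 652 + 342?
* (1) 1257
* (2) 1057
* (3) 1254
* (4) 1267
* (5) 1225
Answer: 1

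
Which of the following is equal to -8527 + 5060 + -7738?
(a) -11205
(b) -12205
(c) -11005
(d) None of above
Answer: a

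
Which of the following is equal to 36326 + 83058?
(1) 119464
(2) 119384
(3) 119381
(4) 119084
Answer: 2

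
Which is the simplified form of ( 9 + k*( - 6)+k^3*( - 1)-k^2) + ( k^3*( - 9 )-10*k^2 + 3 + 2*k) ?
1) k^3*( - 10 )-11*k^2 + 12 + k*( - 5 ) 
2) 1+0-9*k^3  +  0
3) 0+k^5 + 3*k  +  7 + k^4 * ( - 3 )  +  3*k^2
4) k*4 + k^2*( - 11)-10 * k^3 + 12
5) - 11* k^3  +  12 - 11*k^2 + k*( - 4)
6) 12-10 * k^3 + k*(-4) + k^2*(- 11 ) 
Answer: 6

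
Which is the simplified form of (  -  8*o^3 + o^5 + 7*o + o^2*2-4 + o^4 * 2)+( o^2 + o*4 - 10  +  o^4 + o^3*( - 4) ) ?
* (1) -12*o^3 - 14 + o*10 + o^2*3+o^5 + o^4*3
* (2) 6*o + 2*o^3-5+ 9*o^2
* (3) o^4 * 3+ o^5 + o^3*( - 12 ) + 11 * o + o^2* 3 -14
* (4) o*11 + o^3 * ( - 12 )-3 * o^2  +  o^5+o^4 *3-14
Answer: 3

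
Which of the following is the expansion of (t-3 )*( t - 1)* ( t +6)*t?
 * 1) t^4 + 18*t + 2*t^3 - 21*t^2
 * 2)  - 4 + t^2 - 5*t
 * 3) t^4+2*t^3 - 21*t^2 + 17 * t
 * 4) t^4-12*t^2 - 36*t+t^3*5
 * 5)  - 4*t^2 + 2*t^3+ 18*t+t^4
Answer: 1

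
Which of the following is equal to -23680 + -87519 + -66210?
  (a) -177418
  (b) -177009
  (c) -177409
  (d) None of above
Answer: c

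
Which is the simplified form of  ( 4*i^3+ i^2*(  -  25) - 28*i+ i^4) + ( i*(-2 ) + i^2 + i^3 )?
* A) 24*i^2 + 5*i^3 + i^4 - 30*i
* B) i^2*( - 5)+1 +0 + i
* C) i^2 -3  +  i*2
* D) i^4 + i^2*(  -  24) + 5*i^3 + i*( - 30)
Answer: D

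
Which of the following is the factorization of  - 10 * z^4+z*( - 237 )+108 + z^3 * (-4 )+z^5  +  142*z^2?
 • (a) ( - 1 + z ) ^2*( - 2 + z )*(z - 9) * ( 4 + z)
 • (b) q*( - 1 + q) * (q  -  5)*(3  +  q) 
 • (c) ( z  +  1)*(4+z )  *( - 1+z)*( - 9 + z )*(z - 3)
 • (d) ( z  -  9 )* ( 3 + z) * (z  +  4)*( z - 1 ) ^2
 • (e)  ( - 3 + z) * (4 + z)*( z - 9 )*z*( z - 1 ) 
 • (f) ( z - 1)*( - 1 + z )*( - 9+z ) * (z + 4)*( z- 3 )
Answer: f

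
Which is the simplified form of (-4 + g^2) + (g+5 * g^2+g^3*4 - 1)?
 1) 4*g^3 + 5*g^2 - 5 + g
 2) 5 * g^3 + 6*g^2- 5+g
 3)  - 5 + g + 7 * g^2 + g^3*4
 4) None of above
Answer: 4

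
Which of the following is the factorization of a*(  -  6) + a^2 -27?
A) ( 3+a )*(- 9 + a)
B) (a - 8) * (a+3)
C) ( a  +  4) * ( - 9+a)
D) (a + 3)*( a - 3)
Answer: A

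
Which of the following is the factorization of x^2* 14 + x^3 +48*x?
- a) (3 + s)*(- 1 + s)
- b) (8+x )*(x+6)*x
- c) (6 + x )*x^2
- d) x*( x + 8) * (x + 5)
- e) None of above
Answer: b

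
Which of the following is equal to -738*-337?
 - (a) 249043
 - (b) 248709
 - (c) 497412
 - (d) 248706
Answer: d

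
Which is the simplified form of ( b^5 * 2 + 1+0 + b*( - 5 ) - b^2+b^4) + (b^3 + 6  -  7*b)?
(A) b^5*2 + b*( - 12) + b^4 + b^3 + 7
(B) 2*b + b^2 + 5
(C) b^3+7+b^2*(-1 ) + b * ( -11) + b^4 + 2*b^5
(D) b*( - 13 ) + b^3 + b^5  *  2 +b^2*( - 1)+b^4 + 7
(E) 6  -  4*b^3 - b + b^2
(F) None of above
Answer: F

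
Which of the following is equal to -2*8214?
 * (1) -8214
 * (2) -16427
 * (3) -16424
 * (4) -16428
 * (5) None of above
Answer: 4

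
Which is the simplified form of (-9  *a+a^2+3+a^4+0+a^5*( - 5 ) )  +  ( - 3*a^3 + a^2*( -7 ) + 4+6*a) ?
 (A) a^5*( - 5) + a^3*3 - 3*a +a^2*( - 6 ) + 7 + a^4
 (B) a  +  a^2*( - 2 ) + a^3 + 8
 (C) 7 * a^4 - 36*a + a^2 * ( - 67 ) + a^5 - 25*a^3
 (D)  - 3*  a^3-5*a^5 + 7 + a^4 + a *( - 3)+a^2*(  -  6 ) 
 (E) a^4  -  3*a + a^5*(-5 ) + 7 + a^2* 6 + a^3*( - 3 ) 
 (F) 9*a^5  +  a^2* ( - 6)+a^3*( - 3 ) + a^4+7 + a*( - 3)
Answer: D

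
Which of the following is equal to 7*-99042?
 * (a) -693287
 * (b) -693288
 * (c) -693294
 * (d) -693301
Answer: c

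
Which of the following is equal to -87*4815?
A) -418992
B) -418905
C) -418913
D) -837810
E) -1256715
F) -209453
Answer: B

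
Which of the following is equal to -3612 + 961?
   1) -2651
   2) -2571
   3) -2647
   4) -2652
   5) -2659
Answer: 1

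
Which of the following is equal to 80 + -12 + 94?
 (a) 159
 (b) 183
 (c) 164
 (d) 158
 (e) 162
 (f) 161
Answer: e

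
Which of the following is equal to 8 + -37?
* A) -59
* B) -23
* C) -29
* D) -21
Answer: C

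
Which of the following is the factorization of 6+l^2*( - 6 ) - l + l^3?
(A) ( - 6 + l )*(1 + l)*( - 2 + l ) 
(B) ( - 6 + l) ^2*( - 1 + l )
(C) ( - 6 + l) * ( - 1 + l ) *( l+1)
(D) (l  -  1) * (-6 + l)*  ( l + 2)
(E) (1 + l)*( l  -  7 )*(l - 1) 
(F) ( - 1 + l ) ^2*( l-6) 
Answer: C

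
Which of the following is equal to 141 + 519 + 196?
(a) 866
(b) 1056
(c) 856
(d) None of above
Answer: c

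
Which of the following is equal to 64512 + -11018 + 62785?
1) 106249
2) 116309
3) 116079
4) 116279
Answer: 4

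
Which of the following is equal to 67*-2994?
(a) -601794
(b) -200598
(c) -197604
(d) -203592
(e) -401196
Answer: b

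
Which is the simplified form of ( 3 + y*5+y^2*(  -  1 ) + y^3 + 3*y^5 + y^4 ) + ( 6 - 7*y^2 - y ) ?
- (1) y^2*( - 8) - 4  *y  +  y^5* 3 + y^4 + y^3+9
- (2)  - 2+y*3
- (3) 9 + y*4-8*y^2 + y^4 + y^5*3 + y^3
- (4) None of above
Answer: 3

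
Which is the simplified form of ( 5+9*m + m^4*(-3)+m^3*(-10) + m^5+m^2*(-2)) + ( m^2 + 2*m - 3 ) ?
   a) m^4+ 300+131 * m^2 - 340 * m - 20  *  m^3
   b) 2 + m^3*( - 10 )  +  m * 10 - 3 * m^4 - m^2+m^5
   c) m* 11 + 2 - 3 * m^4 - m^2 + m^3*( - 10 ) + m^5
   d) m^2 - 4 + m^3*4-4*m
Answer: c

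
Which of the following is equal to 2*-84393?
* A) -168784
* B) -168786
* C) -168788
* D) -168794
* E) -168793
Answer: B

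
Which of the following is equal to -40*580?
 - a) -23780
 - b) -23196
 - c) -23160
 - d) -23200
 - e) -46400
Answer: d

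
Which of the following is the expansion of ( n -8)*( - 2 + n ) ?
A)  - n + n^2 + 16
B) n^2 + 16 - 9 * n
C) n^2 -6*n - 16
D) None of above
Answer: D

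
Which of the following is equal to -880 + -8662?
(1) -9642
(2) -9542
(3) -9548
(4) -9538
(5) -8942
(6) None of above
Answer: 2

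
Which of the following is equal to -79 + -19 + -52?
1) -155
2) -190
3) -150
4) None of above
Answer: 3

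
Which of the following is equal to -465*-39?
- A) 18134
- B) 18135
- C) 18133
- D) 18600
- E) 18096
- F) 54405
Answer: B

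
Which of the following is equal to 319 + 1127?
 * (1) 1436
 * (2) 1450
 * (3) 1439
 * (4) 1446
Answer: 4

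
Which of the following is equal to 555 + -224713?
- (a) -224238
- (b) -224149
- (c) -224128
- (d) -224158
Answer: d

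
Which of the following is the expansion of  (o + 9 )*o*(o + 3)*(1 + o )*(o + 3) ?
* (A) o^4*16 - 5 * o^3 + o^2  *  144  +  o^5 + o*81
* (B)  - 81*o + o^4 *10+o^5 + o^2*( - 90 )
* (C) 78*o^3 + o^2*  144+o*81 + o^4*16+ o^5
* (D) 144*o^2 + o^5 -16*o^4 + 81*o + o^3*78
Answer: C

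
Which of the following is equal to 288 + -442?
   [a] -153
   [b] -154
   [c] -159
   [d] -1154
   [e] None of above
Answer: b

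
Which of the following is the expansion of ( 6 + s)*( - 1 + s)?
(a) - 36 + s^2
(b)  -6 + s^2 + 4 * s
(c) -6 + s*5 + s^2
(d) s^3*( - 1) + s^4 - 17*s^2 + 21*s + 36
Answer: c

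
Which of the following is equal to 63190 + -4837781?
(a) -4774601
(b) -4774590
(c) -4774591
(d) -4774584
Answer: c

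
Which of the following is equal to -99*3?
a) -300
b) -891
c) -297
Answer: c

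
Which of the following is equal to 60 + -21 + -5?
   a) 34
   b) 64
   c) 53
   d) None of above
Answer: a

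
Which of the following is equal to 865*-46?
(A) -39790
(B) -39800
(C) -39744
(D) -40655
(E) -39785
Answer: A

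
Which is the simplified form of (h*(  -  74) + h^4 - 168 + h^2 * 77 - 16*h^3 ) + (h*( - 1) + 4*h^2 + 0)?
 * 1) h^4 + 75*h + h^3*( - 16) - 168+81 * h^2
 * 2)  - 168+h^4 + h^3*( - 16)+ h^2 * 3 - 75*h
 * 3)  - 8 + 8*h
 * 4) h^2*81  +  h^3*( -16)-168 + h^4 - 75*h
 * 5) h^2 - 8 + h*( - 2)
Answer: 4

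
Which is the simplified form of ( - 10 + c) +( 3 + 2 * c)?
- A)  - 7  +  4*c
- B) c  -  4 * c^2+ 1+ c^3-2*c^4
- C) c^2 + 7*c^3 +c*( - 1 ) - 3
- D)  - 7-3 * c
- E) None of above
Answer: E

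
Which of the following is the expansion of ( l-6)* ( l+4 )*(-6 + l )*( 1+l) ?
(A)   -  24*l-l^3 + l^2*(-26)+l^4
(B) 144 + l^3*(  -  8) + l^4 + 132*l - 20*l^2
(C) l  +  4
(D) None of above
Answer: D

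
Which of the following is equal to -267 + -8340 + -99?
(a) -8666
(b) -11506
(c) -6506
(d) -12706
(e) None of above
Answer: e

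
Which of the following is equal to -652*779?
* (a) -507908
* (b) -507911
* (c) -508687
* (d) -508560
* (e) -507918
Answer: a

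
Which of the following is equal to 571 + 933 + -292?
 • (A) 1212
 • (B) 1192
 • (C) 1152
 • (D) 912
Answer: A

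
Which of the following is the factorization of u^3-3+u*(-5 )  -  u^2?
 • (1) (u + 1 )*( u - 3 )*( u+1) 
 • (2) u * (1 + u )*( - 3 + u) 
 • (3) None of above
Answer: 1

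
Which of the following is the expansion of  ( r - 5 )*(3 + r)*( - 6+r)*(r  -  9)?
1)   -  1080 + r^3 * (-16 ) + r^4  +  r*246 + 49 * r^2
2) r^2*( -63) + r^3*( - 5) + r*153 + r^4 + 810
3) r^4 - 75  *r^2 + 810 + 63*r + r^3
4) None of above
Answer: 4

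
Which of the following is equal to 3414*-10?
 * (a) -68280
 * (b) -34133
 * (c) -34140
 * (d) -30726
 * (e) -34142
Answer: c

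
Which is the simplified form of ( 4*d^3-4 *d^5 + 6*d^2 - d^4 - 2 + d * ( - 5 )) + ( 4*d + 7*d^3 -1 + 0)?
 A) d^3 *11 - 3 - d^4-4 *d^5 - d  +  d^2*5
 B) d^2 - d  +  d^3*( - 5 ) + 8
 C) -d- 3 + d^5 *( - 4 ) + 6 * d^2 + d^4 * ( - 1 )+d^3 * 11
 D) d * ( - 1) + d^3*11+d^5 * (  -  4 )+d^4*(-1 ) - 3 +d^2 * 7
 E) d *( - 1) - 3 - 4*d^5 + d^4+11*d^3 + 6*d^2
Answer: C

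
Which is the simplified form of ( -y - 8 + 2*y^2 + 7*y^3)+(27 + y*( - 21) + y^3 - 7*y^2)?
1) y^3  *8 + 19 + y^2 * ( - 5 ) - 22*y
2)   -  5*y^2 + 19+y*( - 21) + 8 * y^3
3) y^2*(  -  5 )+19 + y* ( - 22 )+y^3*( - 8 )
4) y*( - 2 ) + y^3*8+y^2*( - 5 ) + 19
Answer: 1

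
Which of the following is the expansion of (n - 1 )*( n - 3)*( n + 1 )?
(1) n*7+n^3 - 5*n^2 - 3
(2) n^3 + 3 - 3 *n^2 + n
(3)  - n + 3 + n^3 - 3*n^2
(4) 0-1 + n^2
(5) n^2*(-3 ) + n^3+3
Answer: 3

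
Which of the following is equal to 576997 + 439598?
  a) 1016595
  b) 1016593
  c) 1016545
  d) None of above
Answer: a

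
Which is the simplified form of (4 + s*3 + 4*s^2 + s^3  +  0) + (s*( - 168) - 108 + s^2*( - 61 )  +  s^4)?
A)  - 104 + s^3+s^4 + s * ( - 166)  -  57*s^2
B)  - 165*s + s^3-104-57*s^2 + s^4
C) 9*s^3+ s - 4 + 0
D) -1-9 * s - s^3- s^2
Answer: B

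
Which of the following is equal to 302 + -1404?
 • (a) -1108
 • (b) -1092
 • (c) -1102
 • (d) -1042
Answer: c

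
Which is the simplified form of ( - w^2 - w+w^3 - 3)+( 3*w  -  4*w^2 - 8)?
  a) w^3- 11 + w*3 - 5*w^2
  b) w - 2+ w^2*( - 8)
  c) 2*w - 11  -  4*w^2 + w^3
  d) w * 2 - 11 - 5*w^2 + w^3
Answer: d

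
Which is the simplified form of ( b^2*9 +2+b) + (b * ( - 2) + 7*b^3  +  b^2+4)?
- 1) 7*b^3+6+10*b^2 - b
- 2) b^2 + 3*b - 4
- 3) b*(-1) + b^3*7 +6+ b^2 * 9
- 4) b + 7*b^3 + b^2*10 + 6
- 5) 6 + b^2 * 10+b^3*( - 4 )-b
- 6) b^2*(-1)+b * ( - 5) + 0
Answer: 1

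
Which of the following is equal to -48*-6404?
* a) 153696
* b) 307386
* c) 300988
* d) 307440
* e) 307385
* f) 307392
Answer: f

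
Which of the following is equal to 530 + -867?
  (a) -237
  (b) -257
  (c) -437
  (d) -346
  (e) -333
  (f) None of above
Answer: f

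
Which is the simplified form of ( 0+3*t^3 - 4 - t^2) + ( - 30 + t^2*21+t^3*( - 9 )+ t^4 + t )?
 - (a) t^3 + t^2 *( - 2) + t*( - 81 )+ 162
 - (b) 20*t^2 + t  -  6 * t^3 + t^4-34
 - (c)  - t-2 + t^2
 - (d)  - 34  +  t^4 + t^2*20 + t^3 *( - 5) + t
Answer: b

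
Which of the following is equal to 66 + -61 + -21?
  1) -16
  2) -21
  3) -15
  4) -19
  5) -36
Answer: 1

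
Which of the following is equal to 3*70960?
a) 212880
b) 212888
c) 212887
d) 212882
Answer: a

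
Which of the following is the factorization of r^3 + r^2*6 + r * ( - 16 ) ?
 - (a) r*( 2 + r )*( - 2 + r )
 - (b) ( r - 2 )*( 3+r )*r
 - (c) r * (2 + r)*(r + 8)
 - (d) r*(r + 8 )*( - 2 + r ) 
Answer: d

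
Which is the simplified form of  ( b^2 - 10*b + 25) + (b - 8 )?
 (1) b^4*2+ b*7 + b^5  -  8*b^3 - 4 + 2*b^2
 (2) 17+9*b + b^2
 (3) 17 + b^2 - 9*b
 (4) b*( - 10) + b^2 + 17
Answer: 3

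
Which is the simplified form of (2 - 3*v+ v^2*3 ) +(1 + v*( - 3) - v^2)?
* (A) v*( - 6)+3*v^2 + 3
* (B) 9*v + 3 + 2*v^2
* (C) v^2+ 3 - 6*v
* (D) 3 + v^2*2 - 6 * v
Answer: D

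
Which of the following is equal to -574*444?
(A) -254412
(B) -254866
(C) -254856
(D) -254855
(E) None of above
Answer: C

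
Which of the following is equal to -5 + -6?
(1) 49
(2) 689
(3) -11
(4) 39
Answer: 3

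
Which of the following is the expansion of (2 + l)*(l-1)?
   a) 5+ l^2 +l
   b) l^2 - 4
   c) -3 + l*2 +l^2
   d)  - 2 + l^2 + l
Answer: d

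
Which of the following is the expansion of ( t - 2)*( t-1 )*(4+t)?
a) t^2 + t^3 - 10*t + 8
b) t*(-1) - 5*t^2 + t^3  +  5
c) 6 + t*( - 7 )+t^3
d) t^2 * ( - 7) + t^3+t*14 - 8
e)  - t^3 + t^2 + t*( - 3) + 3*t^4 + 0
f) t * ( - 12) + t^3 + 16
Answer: a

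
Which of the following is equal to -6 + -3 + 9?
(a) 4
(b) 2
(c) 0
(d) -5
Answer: c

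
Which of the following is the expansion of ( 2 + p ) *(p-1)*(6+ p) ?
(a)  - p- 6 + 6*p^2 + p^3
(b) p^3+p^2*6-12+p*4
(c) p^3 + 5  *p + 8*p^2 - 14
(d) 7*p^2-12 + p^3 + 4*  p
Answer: d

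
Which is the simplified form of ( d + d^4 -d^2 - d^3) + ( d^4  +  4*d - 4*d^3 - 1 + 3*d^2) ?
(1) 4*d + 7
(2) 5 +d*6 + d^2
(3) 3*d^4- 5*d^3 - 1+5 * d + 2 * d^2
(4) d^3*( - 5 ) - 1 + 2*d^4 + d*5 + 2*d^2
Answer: 4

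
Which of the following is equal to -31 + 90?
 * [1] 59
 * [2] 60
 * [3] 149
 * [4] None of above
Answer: 1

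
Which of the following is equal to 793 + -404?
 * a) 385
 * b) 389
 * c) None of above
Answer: b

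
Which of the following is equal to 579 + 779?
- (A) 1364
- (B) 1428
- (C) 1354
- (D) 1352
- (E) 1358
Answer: E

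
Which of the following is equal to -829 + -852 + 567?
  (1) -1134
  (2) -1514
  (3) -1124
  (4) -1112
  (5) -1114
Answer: 5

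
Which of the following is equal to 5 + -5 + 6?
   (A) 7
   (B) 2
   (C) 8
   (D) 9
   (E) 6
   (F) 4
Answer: E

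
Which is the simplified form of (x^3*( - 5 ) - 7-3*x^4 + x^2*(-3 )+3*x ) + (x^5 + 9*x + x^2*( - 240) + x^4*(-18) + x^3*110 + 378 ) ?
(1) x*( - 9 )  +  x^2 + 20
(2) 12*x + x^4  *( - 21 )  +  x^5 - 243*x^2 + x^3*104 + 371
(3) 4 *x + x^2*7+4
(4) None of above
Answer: 4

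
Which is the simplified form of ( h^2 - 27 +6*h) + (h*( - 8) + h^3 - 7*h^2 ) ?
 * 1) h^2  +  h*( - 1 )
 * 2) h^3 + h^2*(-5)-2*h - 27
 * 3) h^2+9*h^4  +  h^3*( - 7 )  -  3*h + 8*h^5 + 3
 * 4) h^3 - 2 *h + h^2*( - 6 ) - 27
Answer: 4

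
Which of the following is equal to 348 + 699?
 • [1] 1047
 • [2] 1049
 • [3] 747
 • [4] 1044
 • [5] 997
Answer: 1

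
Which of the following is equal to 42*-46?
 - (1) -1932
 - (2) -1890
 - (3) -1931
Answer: 1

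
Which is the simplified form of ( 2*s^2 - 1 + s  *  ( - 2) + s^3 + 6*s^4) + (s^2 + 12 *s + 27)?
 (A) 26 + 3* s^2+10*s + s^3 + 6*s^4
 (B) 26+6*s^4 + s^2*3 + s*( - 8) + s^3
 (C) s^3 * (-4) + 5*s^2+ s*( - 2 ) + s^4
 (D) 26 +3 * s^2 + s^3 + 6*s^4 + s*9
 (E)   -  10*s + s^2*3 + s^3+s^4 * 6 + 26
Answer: A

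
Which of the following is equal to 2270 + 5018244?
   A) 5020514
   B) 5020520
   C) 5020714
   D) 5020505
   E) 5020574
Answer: A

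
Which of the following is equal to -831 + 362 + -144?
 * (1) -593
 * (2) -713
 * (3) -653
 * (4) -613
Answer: 4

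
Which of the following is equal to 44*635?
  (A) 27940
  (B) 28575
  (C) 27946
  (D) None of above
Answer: A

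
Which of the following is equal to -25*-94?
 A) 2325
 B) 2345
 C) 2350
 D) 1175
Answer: C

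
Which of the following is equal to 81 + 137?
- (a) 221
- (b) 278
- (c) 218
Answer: c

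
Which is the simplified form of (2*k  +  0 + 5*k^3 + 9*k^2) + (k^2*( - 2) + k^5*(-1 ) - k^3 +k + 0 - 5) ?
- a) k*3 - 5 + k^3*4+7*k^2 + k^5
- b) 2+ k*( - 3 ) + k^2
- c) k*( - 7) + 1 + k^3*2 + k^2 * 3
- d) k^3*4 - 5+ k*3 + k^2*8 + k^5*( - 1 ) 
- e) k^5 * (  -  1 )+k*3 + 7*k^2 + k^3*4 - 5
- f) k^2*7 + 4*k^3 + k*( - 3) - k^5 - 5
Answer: e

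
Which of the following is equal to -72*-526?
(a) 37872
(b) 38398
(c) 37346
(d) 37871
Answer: a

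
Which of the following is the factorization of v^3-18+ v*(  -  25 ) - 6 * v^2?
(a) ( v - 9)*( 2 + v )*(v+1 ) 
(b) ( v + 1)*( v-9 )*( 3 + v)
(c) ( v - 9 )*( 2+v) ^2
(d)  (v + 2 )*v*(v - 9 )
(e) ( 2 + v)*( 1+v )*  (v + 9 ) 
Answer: a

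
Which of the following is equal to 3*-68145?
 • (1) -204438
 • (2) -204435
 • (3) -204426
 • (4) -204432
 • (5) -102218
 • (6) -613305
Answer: 2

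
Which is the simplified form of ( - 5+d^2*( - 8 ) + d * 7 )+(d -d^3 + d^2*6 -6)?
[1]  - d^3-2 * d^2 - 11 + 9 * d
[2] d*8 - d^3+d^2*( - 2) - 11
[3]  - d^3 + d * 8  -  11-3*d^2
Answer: 2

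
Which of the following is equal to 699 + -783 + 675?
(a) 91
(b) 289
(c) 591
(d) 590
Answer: c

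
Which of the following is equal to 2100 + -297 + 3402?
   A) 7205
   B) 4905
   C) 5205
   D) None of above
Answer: C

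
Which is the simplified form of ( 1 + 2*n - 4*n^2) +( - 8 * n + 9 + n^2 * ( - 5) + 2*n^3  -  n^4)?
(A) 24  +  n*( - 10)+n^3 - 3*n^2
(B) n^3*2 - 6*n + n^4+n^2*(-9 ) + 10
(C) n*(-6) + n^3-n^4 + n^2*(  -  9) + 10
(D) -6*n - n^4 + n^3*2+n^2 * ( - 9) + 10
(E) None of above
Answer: D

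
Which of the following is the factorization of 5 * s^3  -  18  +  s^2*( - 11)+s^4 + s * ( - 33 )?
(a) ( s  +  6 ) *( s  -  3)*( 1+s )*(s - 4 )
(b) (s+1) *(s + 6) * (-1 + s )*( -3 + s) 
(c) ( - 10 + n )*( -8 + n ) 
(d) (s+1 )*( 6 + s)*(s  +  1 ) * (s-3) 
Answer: d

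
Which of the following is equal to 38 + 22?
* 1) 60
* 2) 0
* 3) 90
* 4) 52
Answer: 1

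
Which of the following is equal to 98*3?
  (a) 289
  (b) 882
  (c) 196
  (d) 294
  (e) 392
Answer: d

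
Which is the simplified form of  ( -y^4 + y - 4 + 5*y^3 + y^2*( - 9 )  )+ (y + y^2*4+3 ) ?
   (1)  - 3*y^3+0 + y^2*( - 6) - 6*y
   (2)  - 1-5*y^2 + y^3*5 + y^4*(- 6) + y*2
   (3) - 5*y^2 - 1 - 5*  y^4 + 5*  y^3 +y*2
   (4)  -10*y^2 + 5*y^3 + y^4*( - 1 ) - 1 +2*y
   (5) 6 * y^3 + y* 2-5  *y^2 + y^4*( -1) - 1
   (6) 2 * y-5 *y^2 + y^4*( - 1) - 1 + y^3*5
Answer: 6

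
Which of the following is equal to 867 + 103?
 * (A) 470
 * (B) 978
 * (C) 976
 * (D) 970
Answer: D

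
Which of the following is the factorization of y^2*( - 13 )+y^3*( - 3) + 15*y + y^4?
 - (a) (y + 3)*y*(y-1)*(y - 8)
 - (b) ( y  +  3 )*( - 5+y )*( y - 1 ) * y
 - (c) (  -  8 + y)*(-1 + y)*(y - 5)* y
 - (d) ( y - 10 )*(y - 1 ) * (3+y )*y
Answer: b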